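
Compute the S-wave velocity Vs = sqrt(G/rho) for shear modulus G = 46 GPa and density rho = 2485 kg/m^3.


Convert G to Pa: G = 46e9 Pa
Compute G/rho = 46e9 / 2485 = 18511066.3984
Vs = sqrt(18511066.3984) = 4302.45 m/s

4302.45


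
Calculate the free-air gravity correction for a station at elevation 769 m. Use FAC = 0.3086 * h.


FAC = 0.3086 * h
= 0.3086 * 769
= 237.3134 mGal

237.3134


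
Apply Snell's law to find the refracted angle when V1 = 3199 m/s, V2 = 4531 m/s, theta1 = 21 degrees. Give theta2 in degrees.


sin(theta1) = sin(21 deg) = 0.358368
sin(theta2) = V2/V1 * sin(theta1) = 4531/3199 * 0.358368 = 0.507585
theta2 = arcsin(0.507585) = 30.5031 degrees

30.5031


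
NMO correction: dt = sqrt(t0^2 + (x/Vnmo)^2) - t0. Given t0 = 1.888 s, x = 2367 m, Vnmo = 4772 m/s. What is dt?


x/Vnmo = 2367/4772 = 0.496018
(x/Vnmo)^2 = 0.246034
t0^2 = 3.564544
sqrt(3.564544 + 0.246034) = 1.95207
dt = 1.95207 - 1.888 = 0.06407

0.06407


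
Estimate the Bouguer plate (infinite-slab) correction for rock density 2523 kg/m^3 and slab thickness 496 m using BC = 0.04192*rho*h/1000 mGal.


BC = 0.04192 * rho * h / 1000
= 0.04192 * 2523 * 496 / 1000
= 52.459 mGal

52.459


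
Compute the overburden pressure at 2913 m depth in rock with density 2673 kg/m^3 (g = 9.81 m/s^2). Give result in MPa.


P = rho * g * z / 1e6
= 2673 * 9.81 * 2913 / 1e6
= 76385064.69 / 1e6
= 76.3851 MPa

76.3851


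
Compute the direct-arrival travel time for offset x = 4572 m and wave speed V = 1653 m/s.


t = x / V
= 4572 / 1653
= 2.7659 s

2.7659


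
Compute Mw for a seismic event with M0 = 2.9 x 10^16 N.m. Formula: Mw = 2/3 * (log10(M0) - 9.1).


log10(M0) = log10(2.9 x 10^16) = 16.4624
Mw = 2/3 * (16.4624 - 9.1)
= 2/3 * 7.3624
= 4.91

4.91


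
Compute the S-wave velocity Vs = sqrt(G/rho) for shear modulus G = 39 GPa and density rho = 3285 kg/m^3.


Convert G to Pa: G = 39e9 Pa
Compute G/rho = 39e9 / 3285 = 11872146.1187
Vs = sqrt(11872146.1187) = 3445.6 m/s

3445.6


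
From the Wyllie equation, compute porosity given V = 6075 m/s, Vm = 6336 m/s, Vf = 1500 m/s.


1/V - 1/Vm = 1/6075 - 1/6336 = 6.78e-06
1/Vf - 1/Vm = 1/1500 - 1/6336 = 0.00050884
phi = 6.78e-06 / 0.00050884 = 0.0133

0.0133


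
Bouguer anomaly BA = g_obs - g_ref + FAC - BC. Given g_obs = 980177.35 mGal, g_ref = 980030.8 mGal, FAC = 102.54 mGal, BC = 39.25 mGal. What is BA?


BA = g_obs - g_ref + FAC - BC
= 980177.35 - 980030.8 + 102.54 - 39.25
= 209.84 mGal

209.84


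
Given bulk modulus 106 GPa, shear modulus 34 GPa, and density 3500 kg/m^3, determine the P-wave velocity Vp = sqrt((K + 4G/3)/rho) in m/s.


First compute the effective modulus:
K + 4G/3 = 106e9 + 4*34e9/3 = 151333333333.33 Pa
Then divide by density:
151333333333.33 / 3500 = 43238095.2381 Pa/(kg/m^3)
Take the square root:
Vp = sqrt(43238095.2381) = 6575.57 m/s

6575.57


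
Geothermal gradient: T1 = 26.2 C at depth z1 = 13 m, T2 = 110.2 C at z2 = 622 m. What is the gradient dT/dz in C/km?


dT = 110.2 - 26.2 = 84.0 C
dz = 622 - 13 = 609 m
gradient = dT/dz * 1000 = 84.0/609 * 1000 = 137.931 C/km

137.931


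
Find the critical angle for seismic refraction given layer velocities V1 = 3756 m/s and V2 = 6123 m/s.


V1/V2 = 3756/6123 = 0.613425
theta_c = arcsin(0.613425) = 37.8376 degrees

37.8376


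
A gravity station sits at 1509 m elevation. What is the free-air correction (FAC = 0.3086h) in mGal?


FAC = 0.3086 * h
= 0.3086 * 1509
= 465.6774 mGal

465.6774


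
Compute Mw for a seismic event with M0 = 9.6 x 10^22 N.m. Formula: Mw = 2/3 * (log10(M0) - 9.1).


log10(M0) = log10(9.6 x 10^22) = 22.9823
Mw = 2/3 * (22.9823 - 9.1)
= 2/3 * 13.8823
= 9.25

9.25


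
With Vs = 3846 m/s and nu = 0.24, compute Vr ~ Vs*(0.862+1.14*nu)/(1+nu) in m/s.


Numerator factor = 0.862 + 1.14*0.24 = 1.1356
Denominator = 1 + 0.24 = 1.24
Vr = 3846 * 1.1356 / 1.24 = 3522.19 m/s

3522.19


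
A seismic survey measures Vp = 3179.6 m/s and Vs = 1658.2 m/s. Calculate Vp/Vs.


Vp/Vs = 3179.6 / 1658.2
= 1.9175

1.9175


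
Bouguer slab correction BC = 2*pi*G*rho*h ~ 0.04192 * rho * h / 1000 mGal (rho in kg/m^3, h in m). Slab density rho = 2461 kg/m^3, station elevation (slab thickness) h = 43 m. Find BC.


BC = 0.04192 * rho * h / 1000
= 0.04192 * 2461 * 43 / 1000
= 4.4361 mGal

4.4361


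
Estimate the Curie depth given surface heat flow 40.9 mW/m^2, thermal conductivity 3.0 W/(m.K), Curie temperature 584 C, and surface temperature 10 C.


T_Curie - T_surf = 584 - 10 = 574 C
Convert q to W/m^2: 40.9 mW/m^2 = 0.0409 W/m^2
d = 574 * 3.0 / 0.0409 = 42102.69 m

42102.69


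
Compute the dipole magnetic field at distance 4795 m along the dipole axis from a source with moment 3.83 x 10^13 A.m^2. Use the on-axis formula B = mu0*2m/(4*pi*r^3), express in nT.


m = 3.83 x 10^13 = 38300000000000 A.m^2
2m = 76600000000000 A.m^2
r^3 = 4795^3 = 110246759875
B = (4pi*10^-7) * 76600000000000 / (4*pi * 110246759875) * 1e9
= 96258398.905991 / 1385401643621.51 * 1e9
= 69480.5 nT

69480.5


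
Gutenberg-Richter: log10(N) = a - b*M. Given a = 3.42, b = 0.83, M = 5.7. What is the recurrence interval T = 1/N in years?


log10(N) = 3.42 - 0.83*5.7 = -1.311
N = 10^-1.311 = 0.048865
T = 1/N = 1/0.048865 = 20.4644 years

20.4644


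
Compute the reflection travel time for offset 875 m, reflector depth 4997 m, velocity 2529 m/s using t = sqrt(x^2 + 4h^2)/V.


x^2 + 4h^2 = 875^2 + 4*4997^2 = 765625 + 99880036 = 100645661
sqrt(100645661) = 10032.2311
t = 10032.2311 / 2529 = 3.9669 s

3.9669


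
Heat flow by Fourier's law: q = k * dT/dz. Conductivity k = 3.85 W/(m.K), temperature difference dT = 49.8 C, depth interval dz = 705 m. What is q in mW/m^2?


q = k * dT / dz * 1000
= 3.85 * 49.8 / 705 * 1000
= 0.271957 * 1000
= 271.9574 mW/m^2

271.9574


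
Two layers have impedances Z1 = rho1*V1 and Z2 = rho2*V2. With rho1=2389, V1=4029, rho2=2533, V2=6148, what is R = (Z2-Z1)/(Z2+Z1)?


Z1 = 2389 * 4029 = 9625281
Z2 = 2533 * 6148 = 15572884
R = (15572884 - 9625281) / (15572884 + 9625281) = 5947603 / 25198165 = 0.236

0.236


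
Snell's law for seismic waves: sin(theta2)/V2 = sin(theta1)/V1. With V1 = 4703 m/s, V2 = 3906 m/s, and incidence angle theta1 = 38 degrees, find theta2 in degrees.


sin(theta1) = sin(38 deg) = 0.615661
sin(theta2) = V2/V1 * sin(theta1) = 3906/4703 * 0.615661 = 0.511328
theta2 = arcsin(0.511328) = 30.7523 degrees

30.7523


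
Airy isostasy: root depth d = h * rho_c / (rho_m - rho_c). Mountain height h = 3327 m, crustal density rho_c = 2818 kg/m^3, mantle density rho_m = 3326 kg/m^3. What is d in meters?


rho_m - rho_c = 3326 - 2818 = 508
d = 3327 * 2818 / 508
= 9375486 / 508
= 18455.68 m

18455.68


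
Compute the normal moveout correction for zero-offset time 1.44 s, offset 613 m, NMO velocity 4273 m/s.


x/Vnmo = 613/4273 = 0.143459
(x/Vnmo)^2 = 0.02058
t0^2 = 2.0736
sqrt(2.0736 + 0.02058) = 1.447128
dt = 1.447128 - 1.44 = 0.007128

0.007128


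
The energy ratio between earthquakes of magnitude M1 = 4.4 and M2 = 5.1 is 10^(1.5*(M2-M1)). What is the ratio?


M2 - M1 = 5.1 - 4.4 = 0.7
1.5 * 0.7 = 1.05
ratio = 10^1.05 = 11.22

11.22


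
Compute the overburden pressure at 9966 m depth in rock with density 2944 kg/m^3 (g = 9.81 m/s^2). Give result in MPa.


P = rho * g * z / 1e6
= 2944 * 9.81 * 9966 / 1e6
= 287824458.24 / 1e6
= 287.8245 MPa

287.8245


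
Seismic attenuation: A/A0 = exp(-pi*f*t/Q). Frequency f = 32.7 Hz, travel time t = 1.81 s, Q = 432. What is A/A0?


pi*f*t/Q = pi*32.7*1.81/432 = 0.43042
A/A0 = exp(-0.43042) = 0.650236

0.650236


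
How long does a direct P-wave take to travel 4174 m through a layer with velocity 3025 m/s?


t = x / V
= 4174 / 3025
= 1.3798 s

1.3798


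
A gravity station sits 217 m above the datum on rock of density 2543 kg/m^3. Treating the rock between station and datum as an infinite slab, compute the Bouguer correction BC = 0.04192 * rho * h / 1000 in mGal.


BC = 0.04192 * rho * h / 1000
= 0.04192 * 2543 * 217 / 1000
= 23.1328 mGal

23.1328


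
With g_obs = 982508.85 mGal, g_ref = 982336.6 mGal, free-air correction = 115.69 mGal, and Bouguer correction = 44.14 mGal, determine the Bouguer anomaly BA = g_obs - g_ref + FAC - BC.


BA = g_obs - g_ref + FAC - BC
= 982508.85 - 982336.6 + 115.69 - 44.14
= 243.8 mGal

243.8


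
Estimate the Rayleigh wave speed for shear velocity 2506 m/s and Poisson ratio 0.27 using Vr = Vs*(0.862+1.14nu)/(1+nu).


Numerator factor = 0.862 + 1.14*0.27 = 1.1698
Denominator = 1 + 0.27 = 1.27
Vr = 2506 * 1.1698 / 1.27 = 2308.28 m/s

2308.28


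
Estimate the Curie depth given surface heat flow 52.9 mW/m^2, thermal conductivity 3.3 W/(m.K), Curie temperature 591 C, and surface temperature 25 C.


T_Curie - T_surf = 591 - 25 = 566 C
Convert q to W/m^2: 52.9 mW/m^2 = 0.0529 W/m^2
d = 566 * 3.3 / 0.0529 = 35308.13 m

35308.13


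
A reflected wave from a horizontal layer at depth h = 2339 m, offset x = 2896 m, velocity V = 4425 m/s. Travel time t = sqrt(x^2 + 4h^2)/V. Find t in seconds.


x^2 + 4h^2 = 2896^2 + 4*2339^2 = 8386816 + 21883684 = 30270500
sqrt(30270500) = 5501.8633
t = 5501.8633 / 4425 = 1.2434 s

1.2434


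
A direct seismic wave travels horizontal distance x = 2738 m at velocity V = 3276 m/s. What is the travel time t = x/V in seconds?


t = x / V
= 2738 / 3276
= 0.8358 s

0.8358


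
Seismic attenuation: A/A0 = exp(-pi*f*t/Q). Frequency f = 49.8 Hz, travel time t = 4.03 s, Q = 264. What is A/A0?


pi*f*t/Q = pi*49.8*4.03/264 = 2.388253
A/A0 = exp(-2.388253) = 0.09179

0.09179


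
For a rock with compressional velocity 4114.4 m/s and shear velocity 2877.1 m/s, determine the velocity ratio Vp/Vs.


Vp/Vs = 4114.4 / 2877.1
= 1.4301

1.4301


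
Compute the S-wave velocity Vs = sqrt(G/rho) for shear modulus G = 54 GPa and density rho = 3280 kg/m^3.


Convert G to Pa: G = 54e9 Pa
Compute G/rho = 54e9 / 3280 = 16463414.6341
Vs = sqrt(16463414.6341) = 4057.51 m/s

4057.51


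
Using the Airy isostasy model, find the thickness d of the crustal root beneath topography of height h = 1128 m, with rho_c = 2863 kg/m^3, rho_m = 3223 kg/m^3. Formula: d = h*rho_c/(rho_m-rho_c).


rho_m - rho_c = 3223 - 2863 = 360
d = 1128 * 2863 / 360
= 3229464 / 360
= 8970.73 m

8970.73


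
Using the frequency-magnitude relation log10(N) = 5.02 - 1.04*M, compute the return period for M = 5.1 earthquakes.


log10(N) = 5.02 - 1.04*5.1 = -0.284
N = 10^-0.284 = 0.519996
T = 1/N = 1/0.519996 = 1.9231 years

1.9231


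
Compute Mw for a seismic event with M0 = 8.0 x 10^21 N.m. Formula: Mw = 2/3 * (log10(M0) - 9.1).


log10(M0) = log10(8.0 x 10^21) = 21.9031
Mw = 2/3 * (21.9031 - 9.1)
= 2/3 * 12.8031
= 8.54

8.54


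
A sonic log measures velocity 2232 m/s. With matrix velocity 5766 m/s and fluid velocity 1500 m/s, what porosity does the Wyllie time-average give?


1/V - 1/Vm = 1/2232 - 1/5766 = 0.0002746
1/Vf - 1/Vm = 1/1500 - 1/5766 = 0.00049324
phi = 0.0002746 / 0.00049324 = 0.5567

0.5567


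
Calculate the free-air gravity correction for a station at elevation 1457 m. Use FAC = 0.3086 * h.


FAC = 0.3086 * h
= 0.3086 * 1457
= 449.6302 mGal

449.6302


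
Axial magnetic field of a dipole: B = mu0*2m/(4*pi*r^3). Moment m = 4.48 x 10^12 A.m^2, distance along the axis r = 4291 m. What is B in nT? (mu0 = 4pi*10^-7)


m = 4.48 x 10^12 = 4480000000000 A.m^2
2m = 8960000000000 A.m^2
r^3 = 4291^3 = 79008814171
B = (4pi*10^-7) * 8960000000000 / (4*pi * 79008814171) * 1e9
= 11259468.070466 / 992854040673.82 * 1e9
= 11340.5069 nT

11340.5069


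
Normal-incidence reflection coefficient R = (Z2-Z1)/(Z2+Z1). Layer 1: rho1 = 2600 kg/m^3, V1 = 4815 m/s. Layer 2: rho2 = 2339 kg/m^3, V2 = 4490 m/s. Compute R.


Z1 = 2600 * 4815 = 12519000
Z2 = 2339 * 4490 = 10502110
R = (10502110 - 12519000) / (10502110 + 12519000) = -2016890 / 23021110 = -0.0876

-0.0876


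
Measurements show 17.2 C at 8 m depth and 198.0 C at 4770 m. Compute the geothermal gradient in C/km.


dT = 198.0 - 17.2 = 180.8 C
dz = 4770 - 8 = 4762 m
gradient = dT/dz * 1000 = 180.8/4762 * 1000 = 37.9672 C/km

37.9672


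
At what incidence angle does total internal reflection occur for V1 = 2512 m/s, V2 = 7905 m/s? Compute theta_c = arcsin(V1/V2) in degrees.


V1/V2 = 2512/7905 = 0.317774
theta_c = arcsin(0.317774) = 18.5283 degrees

18.5283


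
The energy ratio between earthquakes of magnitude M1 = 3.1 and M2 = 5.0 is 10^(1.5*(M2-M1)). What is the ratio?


M2 - M1 = 5.0 - 3.1 = 1.9
1.5 * 1.9 = 2.85
ratio = 10^2.85 = 707.95

707.95


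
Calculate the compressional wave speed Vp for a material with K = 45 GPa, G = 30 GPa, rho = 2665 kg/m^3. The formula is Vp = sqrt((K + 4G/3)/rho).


First compute the effective modulus:
K + 4G/3 = 45e9 + 4*30e9/3 = 85000000000.0 Pa
Then divide by density:
85000000000.0 / 2665 = 31894934.334 Pa/(kg/m^3)
Take the square root:
Vp = sqrt(31894934.334) = 5647.56 m/s

5647.56


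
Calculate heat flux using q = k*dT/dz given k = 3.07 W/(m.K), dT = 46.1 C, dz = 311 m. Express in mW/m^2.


q = k * dT / dz * 1000
= 3.07 * 46.1 / 311 * 1000
= 0.455071 * 1000
= 455.0707 mW/m^2

455.0707


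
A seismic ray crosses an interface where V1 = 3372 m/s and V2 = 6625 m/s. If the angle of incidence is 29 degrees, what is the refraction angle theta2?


sin(theta1) = sin(29 deg) = 0.48481
sin(theta2) = V2/V1 * sin(theta1) = 6625/3372 * 0.48481 = 0.95251
theta2 = arcsin(0.95251) = 72.2715 degrees

72.2715


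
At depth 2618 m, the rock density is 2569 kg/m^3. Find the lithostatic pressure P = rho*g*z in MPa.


P = rho * g * z / 1e6
= 2569 * 9.81 * 2618 / 1e6
= 65978548.02 / 1e6
= 65.9785 MPa

65.9785


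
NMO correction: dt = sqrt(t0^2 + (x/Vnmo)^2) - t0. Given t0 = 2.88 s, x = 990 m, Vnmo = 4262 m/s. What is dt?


x/Vnmo = 990/4262 = 0.232285
(x/Vnmo)^2 = 0.053956
t0^2 = 8.2944
sqrt(8.2944 + 0.053956) = 2.889352
dt = 2.889352 - 2.88 = 0.009352

0.009352


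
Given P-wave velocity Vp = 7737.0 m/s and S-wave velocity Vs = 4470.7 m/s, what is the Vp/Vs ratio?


Vp/Vs = 7737.0 / 4470.7
= 1.7306

1.7306


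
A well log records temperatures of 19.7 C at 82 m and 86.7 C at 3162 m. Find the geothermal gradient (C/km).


dT = 86.7 - 19.7 = 67.0 C
dz = 3162 - 82 = 3080 m
gradient = dT/dz * 1000 = 67.0/3080 * 1000 = 21.7532 C/km

21.7532


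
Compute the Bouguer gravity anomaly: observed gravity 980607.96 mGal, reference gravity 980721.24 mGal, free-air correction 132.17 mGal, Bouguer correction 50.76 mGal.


BA = g_obs - g_ref + FAC - BC
= 980607.96 - 980721.24 + 132.17 - 50.76
= -31.87 mGal

-31.87


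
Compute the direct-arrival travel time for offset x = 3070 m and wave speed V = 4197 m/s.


t = x / V
= 3070 / 4197
= 0.7315 s

0.7315


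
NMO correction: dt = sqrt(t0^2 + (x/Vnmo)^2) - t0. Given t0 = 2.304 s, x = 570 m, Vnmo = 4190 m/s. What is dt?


x/Vnmo = 570/4190 = 0.136038
(x/Vnmo)^2 = 0.018506
t0^2 = 5.308416
sqrt(5.308416 + 0.018506) = 2.308013
dt = 2.308013 - 2.304 = 0.004013

0.004013


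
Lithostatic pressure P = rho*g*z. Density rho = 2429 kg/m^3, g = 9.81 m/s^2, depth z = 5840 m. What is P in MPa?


P = rho * g * z / 1e6
= 2429 * 9.81 * 5840 / 1e6
= 139158381.6 / 1e6
= 139.1584 MPa

139.1584


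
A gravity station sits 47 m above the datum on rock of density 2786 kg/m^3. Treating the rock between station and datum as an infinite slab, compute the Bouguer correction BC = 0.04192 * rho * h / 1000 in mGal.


BC = 0.04192 * rho * h / 1000
= 0.04192 * 2786 * 47 / 1000
= 5.4891 mGal

5.4891


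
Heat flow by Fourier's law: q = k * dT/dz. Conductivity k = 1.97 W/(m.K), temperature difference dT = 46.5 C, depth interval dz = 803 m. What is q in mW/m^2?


q = k * dT / dz * 1000
= 1.97 * 46.5 / 803 * 1000
= 0.114078 * 1000
= 114.0785 mW/m^2

114.0785


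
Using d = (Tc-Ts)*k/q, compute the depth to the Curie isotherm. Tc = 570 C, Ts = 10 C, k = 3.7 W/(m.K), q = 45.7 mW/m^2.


T_Curie - T_surf = 570 - 10 = 560 C
Convert q to W/m^2: 45.7 mW/m^2 = 0.0457 W/m^2
d = 560 * 3.7 / 0.0457 = 45339.17 m

45339.17


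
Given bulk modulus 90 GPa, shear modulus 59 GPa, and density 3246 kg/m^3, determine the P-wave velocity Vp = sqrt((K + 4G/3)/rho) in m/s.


First compute the effective modulus:
K + 4G/3 = 90e9 + 4*59e9/3 = 168666666666.67 Pa
Then divide by density:
168666666666.67 / 3246 = 51961388.3754 Pa/(kg/m^3)
Take the square root:
Vp = sqrt(51961388.3754) = 7208.42 m/s

7208.42


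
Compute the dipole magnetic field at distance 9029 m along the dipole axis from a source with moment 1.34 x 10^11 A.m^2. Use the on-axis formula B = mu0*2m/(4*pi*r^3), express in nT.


m = 1.34 x 10^11 = 134000000000 A.m^2
2m = 268000000000 A.m^2
r^3 = 9029^3 = 736069731389
B = (4pi*10^-7) * 268000000000 / (4*pi * 736069731389) * 1e9
= 336778.732465 / 9249725042645.98 * 1e9
= 36.4096 nT

36.4096


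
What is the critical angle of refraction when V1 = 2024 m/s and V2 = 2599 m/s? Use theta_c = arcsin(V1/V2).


V1/V2 = 2024/2599 = 0.778761
theta_c = arcsin(0.778761) = 51.1473 degrees

51.1473


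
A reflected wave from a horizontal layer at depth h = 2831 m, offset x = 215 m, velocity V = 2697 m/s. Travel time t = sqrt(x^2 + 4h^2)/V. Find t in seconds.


x^2 + 4h^2 = 215^2 + 4*2831^2 = 46225 + 32058244 = 32104469
sqrt(32104469) = 5666.0806
t = 5666.0806 / 2697 = 2.1009 s

2.1009


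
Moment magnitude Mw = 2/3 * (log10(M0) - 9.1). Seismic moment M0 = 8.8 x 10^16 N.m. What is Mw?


log10(M0) = log10(8.8 x 10^16) = 16.9445
Mw = 2/3 * (16.9445 - 9.1)
= 2/3 * 7.8445
= 5.23

5.23


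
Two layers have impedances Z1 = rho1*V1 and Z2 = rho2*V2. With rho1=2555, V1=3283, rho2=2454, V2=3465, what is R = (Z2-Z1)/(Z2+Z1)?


Z1 = 2555 * 3283 = 8388065
Z2 = 2454 * 3465 = 8503110
R = (8503110 - 8388065) / (8503110 + 8388065) = 115045 / 16891175 = 0.0068

0.0068


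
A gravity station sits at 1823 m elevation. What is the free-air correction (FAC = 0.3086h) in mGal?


FAC = 0.3086 * h
= 0.3086 * 1823
= 562.5778 mGal

562.5778


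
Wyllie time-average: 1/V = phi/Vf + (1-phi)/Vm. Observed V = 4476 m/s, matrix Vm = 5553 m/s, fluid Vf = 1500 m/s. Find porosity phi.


1/V - 1/Vm = 1/4476 - 1/5553 = 4.333e-05
1/Vf - 1/Vm = 1/1500 - 1/5553 = 0.00048658
phi = 4.333e-05 / 0.00048658 = 0.0891

0.0891


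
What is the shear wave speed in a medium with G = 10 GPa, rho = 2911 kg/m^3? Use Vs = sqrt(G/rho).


Convert G to Pa: G = 10e9 Pa
Compute G/rho = 10e9 / 2911 = 3435245.6201
Vs = sqrt(3435245.6201) = 1853.44 m/s

1853.44


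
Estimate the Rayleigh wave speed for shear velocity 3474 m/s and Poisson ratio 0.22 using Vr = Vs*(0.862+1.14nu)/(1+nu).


Numerator factor = 0.862 + 1.14*0.22 = 1.1128
Denominator = 1 + 0.22 = 1.22
Vr = 3474 * 1.1128 / 1.22 = 3168.74 m/s

3168.74


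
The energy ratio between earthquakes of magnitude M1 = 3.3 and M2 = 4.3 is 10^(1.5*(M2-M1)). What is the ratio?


M2 - M1 = 4.3 - 3.3 = 1.0
1.5 * 1.0 = 1.5
ratio = 10^1.5 = 31.62

31.62


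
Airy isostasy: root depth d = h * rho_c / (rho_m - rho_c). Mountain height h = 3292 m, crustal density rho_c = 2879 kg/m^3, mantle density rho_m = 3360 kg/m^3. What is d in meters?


rho_m - rho_c = 3360 - 2879 = 481
d = 3292 * 2879 / 481
= 9477668 / 481
= 19704.09 m

19704.09


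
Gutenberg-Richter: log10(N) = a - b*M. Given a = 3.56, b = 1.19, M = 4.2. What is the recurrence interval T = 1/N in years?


log10(N) = 3.56 - 1.19*4.2 = -1.438
N = 10^-1.438 = 0.036475
T = 1/N = 1/0.036475 = 27.4157 years

27.4157


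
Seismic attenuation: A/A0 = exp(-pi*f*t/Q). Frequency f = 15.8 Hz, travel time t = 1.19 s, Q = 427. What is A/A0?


pi*f*t/Q = pi*15.8*1.19/427 = 0.138333
A/A0 = exp(-0.138333) = 0.870809

0.870809


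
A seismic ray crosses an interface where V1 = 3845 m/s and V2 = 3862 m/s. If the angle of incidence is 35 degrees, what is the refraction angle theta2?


sin(theta1) = sin(35 deg) = 0.573576
sin(theta2) = V2/V1 * sin(theta1) = 3862/3845 * 0.573576 = 0.576112
theta2 = arcsin(0.576112) = 35.1776 degrees

35.1776


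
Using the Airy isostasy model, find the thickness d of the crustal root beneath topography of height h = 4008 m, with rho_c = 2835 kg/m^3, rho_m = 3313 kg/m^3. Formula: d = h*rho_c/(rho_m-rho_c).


rho_m - rho_c = 3313 - 2835 = 478
d = 4008 * 2835 / 478
= 11362680 / 478
= 23771.3 m

23771.3


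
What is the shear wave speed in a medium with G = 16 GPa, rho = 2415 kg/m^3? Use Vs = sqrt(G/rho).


Convert G to Pa: G = 16e9 Pa
Compute G/rho = 16e9 / 2415 = 6625258.7992
Vs = sqrt(6625258.7992) = 2573.96 m/s

2573.96


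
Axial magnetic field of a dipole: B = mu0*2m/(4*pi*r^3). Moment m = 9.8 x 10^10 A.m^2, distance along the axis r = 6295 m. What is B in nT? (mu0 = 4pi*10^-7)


m = 9.8 x 10^10 = 98000000000 A.m^2
2m = 196000000000 A.m^2
r^3 = 6295^3 = 249452122375
B = (4pi*10^-7) * 196000000000 / (4*pi * 249452122375) * 1e9
= 246300.864041 / 3134707820302.73 * 1e9
= 78.5722 nT

78.5722


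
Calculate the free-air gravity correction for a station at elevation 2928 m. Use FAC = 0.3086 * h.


FAC = 0.3086 * h
= 0.3086 * 2928
= 903.5808 mGal

903.5808


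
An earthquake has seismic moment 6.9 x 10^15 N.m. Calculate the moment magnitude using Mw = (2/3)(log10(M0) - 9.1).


log10(M0) = log10(6.9 x 10^15) = 15.8388
Mw = 2/3 * (15.8388 - 9.1)
= 2/3 * 6.7388
= 4.49

4.49


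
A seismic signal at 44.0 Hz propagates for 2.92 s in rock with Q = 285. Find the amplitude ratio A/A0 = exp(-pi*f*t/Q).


pi*f*t/Q = pi*44.0*2.92/285 = 1.416252
A/A0 = exp(-1.416252) = 0.242622

0.242622


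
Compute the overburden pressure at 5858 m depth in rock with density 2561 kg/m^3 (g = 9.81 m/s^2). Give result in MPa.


P = rho * g * z / 1e6
= 2561 * 9.81 * 5858 / 1e6
= 147172935.78 / 1e6
= 147.1729 MPa

147.1729


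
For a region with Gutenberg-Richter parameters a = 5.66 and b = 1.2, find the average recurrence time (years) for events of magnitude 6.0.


log10(N) = 5.66 - 1.2*6.0 = -1.54
N = 10^-1.54 = 0.02884
T = 1/N = 1/0.02884 = 34.6737 years

34.6737


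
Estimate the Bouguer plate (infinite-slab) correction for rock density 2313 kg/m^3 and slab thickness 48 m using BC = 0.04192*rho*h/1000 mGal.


BC = 0.04192 * rho * h / 1000
= 0.04192 * 2313 * 48 / 1000
= 4.6541 mGal

4.6541


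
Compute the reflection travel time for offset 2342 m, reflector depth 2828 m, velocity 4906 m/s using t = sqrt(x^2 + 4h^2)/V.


x^2 + 4h^2 = 2342^2 + 4*2828^2 = 5484964 + 31990336 = 37475300
sqrt(37475300) = 6121.7073
t = 6121.7073 / 4906 = 1.2478 s

1.2478


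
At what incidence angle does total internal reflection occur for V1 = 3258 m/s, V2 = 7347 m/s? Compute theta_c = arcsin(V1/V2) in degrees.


V1/V2 = 3258/7347 = 0.443446
theta_c = arcsin(0.443446) = 26.324 degrees

26.324


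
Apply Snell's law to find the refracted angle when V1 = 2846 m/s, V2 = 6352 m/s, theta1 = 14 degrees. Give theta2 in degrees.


sin(theta1) = sin(14 deg) = 0.241922
sin(theta2) = V2/V1 * sin(theta1) = 6352/2846 * 0.241922 = 0.539947
theta2 = arcsin(0.539947) = 32.68 degrees

32.68


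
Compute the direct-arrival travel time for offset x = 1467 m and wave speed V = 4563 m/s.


t = x / V
= 1467 / 4563
= 0.3215 s

0.3215


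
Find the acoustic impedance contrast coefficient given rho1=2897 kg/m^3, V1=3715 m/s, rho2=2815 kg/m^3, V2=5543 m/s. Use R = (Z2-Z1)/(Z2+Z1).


Z1 = 2897 * 3715 = 10762355
Z2 = 2815 * 5543 = 15603545
R = (15603545 - 10762355) / (15603545 + 10762355) = 4841190 / 26365900 = 0.1836

0.1836


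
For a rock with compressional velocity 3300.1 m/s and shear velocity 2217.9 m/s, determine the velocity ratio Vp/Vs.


Vp/Vs = 3300.1 / 2217.9
= 1.4879

1.4879


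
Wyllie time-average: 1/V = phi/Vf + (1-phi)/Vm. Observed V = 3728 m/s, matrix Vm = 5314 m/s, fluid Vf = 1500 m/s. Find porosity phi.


1/V - 1/Vm = 1/3728 - 1/5314 = 8.006e-05
1/Vf - 1/Vm = 1/1500 - 1/5314 = 0.00047848
phi = 8.006e-05 / 0.00047848 = 0.1673

0.1673


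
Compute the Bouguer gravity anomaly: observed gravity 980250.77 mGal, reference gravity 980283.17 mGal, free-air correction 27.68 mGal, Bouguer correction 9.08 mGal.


BA = g_obs - g_ref + FAC - BC
= 980250.77 - 980283.17 + 27.68 - 9.08
= -13.8 mGal

-13.8


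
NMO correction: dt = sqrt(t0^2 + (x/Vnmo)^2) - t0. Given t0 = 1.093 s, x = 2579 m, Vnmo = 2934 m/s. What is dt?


x/Vnmo = 2579/2934 = 0.879005
(x/Vnmo)^2 = 0.772649
t0^2 = 1.194649
sqrt(1.194649 + 0.772649) = 1.402604
dt = 1.402604 - 1.093 = 0.309604

0.309604


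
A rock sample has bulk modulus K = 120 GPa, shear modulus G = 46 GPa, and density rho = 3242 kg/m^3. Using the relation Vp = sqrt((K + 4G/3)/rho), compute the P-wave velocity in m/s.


First compute the effective modulus:
K + 4G/3 = 120e9 + 4*46e9/3 = 181333333333.33 Pa
Then divide by density:
181333333333.33 / 3242 = 55932551.9227 Pa/(kg/m^3)
Take the square root:
Vp = sqrt(55932551.9227) = 7478.81 m/s

7478.81


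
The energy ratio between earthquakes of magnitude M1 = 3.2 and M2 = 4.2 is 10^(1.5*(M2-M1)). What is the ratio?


M2 - M1 = 4.2 - 3.2 = 1.0
1.5 * 1.0 = 1.5
ratio = 10^1.5 = 31.62

31.62


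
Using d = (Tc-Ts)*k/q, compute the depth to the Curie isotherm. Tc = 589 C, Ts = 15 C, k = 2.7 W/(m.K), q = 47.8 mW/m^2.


T_Curie - T_surf = 589 - 15 = 574 C
Convert q to W/m^2: 47.8 mW/m^2 = 0.0478 W/m^2
d = 574 * 2.7 / 0.0478 = 32422.59 m

32422.59


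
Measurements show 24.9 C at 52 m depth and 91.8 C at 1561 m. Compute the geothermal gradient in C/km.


dT = 91.8 - 24.9 = 66.9 C
dz = 1561 - 52 = 1509 m
gradient = dT/dz * 1000 = 66.9/1509 * 1000 = 44.334 C/km

44.334


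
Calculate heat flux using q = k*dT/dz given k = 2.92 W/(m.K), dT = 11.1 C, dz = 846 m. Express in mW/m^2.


q = k * dT / dz * 1000
= 2.92 * 11.1 / 846 * 1000
= 0.038312 * 1000
= 38.3121 mW/m^2

38.3121


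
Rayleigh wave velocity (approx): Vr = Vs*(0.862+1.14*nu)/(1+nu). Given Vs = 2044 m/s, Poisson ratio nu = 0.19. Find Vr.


Numerator factor = 0.862 + 1.14*0.19 = 1.0786
Denominator = 1 + 0.19 = 1.19
Vr = 2044 * 1.0786 / 1.19 = 1852.65 m/s

1852.65


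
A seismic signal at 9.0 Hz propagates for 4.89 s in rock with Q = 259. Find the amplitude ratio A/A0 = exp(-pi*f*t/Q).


pi*f*t/Q = pi*9.0*4.89/259 = 0.533828
A/A0 = exp(-0.533828) = 0.586356

0.586356


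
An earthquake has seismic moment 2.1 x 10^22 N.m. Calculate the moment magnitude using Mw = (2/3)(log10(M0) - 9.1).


log10(M0) = log10(2.1 x 10^22) = 22.3222
Mw = 2/3 * (22.3222 - 9.1)
= 2/3 * 13.2222
= 8.81

8.81


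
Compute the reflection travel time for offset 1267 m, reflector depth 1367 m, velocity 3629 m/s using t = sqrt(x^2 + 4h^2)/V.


x^2 + 4h^2 = 1267^2 + 4*1367^2 = 1605289 + 7474756 = 9080045
sqrt(9080045) = 3013.3113
t = 3013.3113 / 3629 = 0.8303 s

0.8303


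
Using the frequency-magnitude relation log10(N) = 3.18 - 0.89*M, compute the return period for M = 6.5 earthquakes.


log10(N) = 3.18 - 0.89*6.5 = -2.605
N = 10^-2.605 = 0.002483
T = 1/N = 1/0.002483 = 402.717 years

402.717


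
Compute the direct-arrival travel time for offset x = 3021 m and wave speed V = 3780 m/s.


t = x / V
= 3021 / 3780
= 0.7992 s

0.7992


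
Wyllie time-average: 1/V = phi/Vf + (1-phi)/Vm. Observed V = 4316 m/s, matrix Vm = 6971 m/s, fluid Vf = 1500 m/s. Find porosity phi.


1/V - 1/Vm = 1/4316 - 1/6971 = 8.824e-05
1/Vf - 1/Vm = 1/1500 - 1/6971 = 0.00052322
phi = 8.824e-05 / 0.00052322 = 0.1687

0.1687


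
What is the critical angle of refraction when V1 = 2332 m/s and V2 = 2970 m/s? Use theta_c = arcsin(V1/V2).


V1/V2 = 2332/2970 = 0.785185
theta_c = arcsin(0.785185) = 51.7378 degrees

51.7378


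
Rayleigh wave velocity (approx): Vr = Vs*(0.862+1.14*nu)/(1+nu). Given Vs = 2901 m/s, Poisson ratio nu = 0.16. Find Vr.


Numerator factor = 0.862 + 1.14*0.16 = 1.0444
Denominator = 1 + 0.16 = 1.16
Vr = 2901 * 1.0444 / 1.16 = 2611.9 m/s

2611.9


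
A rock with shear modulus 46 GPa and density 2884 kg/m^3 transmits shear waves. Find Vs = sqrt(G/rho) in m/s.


Convert G to Pa: G = 46e9 Pa
Compute G/rho = 46e9 / 2884 = 15950069.3481
Vs = sqrt(15950069.3481) = 3993.75 m/s

3993.75


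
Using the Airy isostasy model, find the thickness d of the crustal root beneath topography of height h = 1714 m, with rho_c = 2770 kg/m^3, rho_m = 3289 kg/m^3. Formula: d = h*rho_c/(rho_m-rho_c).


rho_m - rho_c = 3289 - 2770 = 519
d = 1714 * 2770 / 519
= 4747780 / 519
= 9147.94 m

9147.94


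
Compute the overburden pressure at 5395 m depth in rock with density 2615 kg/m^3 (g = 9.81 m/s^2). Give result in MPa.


P = rho * g * z / 1e6
= 2615 * 9.81 * 5395 / 1e6
= 138398744.25 / 1e6
= 138.3987 MPa

138.3987


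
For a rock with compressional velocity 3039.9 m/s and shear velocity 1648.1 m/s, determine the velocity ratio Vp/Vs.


Vp/Vs = 3039.9 / 1648.1
= 1.8445

1.8445


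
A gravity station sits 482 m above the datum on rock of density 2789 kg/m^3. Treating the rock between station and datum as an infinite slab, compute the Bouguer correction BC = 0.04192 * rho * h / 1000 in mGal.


BC = 0.04192 * rho * h / 1000
= 0.04192 * 2789 * 482 / 1000
= 56.353 mGal

56.353


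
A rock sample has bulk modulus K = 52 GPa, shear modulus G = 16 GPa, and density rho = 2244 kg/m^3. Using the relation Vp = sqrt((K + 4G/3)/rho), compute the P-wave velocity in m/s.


First compute the effective modulus:
K + 4G/3 = 52e9 + 4*16e9/3 = 73333333333.33 Pa
Then divide by density:
73333333333.33 / 2244 = 32679738.5621 Pa/(kg/m^3)
Take the square root:
Vp = sqrt(32679738.5621) = 5716.62 m/s

5716.62


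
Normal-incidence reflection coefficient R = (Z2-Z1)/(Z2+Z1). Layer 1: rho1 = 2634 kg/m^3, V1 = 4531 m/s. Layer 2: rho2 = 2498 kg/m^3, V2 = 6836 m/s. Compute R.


Z1 = 2634 * 4531 = 11934654
Z2 = 2498 * 6836 = 17076328
R = (17076328 - 11934654) / (17076328 + 11934654) = 5141674 / 29010982 = 0.1772

0.1772


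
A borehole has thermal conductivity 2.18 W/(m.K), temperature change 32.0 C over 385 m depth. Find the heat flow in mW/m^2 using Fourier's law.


q = k * dT / dz * 1000
= 2.18 * 32.0 / 385 * 1000
= 0.181195 * 1000
= 181.1948 mW/m^2

181.1948


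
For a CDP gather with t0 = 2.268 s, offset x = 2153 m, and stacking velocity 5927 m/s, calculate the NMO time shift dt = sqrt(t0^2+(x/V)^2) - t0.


x/Vnmo = 2153/5927 = 0.363253
(x/Vnmo)^2 = 0.131953
t0^2 = 5.143824
sqrt(5.143824 + 0.131953) = 2.296906
dt = 2.296906 - 2.268 = 0.028906

0.028906


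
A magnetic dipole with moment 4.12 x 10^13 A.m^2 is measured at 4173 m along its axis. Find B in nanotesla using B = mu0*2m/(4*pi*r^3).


m = 4.12 x 10^13 = 41200000000000 A.m^2
2m = 82400000000000 A.m^2
r^3 = 4173^3 = 72668325717
B = (4pi*10^-7) * 82400000000000 / (4*pi * 72668325717) * 1e9
= 103546893.86232 / 913177112884.79 * 1e9
= 113391.9066 nT

113391.9066


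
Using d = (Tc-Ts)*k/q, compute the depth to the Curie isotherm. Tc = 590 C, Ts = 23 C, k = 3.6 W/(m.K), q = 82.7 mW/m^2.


T_Curie - T_surf = 590 - 23 = 567 C
Convert q to W/m^2: 82.7 mW/m^2 = 0.0827 W/m^2
d = 567 * 3.6 / 0.0827 = 24681.98 m

24681.98


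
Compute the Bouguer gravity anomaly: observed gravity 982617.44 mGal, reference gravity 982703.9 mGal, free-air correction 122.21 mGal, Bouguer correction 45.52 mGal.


BA = g_obs - g_ref + FAC - BC
= 982617.44 - 982703.9 + 122.21 - 45.52
= -9.77 mGal

-9.77


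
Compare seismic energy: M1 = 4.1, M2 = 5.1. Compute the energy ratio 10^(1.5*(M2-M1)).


M2 - M1 = 5.1 - 4.1 = 1.0
1.5 * 1.0 = 1.5
ratio = 10^1.5 = 31.62

31.62


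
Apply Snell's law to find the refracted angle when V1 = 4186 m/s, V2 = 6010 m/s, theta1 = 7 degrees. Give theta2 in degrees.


sin(theta1) = sin(7 deg) = 0.121869
sin(theta2) = V2/V1 * sin(theta1) = 6010/4186 * 0.121869 = 0.174972
theta2 = arcsin(0.174972) = 10.0771 degrees

10.0771


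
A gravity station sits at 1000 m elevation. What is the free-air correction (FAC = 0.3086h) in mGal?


FAC = 0.3086 * h
= 0.3086 * 1000
= 308.6 mGal

308.6


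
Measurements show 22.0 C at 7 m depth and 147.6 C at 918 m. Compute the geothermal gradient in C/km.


dT = 147.6 - 22.0 = 125.6 C
dz = 918 - 7 = 911 m
gradient = dT/dz * 1000 = 125.6/911 * 1000 = 137.8705 C/km

137.8705


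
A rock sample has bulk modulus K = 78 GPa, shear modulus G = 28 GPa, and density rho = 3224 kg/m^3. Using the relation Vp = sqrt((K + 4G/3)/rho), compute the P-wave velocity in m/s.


First compute the effective modulus:
K + 4G/3 = 78e9 + 4*28e9/3 = 115333333333.33 Pa
Then divide by density:
115333333333.33 / 3224 = 35773366.4185 Pa/(kg/m^3)
Take the square root:
Vp = sqrt(35773366.4185) = 5981.08 m/s

5981.08


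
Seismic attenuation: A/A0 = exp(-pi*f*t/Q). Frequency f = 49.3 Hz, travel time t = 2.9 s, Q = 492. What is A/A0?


pi*f*t/Q = pi*49.3*2.9/492 = 0.912914
A/A0 = exp(-0.912914) = 0.401353

0.401353


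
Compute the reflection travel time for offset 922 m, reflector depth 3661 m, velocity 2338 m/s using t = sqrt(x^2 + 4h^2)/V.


x^2 + 4h^2 = 922^2 + 4*3661^2 = 850084 + 53611684 = 54461768
sqrt(54461768) = 7379.8217
t = 7379.8217 / 2338 = 3.1565 s

3.1565


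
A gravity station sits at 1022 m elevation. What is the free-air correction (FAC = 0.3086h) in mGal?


FAC = 0.3086 * h
= 0.3086 * 1022
= 315.3892 mGal

315.3892


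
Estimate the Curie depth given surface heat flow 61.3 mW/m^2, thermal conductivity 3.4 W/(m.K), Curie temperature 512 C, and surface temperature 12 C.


T_Curie - T_surf = 512 - 12 = 500 C
Convert q to W/m^2: 61.3 mW/m^2 = 0.0613 W/m^2
d = 500 * 3.4 / 0.0613 = 27732.46 m

27732.46


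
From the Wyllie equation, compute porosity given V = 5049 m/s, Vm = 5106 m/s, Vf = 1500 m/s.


1/V - 1/Vm = 1/5049 - 1/5106 = 2.21e-06
1/Vf - 1/Vm = 1/1500 - 1/5106 = 0.00047082
phi = 2.21e-06 / 0.00047082 = 0.0047

0.0047


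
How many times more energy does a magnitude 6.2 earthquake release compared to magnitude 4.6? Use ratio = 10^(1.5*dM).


M2 - M1 = 6.2 - 4.6 = 1.6
1.5 * 1.6 = 2.4
ratio = 10^2.4 = 251.19

251.19


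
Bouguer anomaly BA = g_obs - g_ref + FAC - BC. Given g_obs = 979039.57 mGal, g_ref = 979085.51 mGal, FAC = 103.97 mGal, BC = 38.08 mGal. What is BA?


BA = g_obs - g_ref + FAC - BC
= 979039.57 - 979085.51 + 103.97 - 38.08
= 19.95 mGal

19.95


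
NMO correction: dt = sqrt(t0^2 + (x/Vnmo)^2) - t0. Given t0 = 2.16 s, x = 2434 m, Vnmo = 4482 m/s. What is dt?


x/Vnmo = 2434/4482 = 0.543061
(x/Vnmo)^2 = 0.294915
t0^2 = 4.6656
sqrt(4.6656 + 0.294915) = 2.227221
dt = 2.227221 - 2.16 = 0.067221

0.067221


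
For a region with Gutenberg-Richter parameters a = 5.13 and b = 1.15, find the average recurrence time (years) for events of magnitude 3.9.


log10(N) = 5.13 - 1.15*3.9 = 0.645
N = 10^0.645 = 4.415704
T = 1/N = 1/4.415704 = 0.2265 years

0.2265


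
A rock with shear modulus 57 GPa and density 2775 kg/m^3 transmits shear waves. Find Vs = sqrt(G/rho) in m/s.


Convert G to Pa: G = 57e9 Pa
Compute G/rho = 57e9 / 2775 = 20540540.5405
Vs = sqrt(20540540.5405) = 4532.17 m/s

4532.17


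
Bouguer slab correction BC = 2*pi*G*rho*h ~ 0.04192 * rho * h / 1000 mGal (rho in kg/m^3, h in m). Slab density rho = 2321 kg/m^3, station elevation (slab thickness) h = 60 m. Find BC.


BC = 0.04192 * rho * h / 1000
= 0.04192 * 2321 * 60 / 1000
= 5.8378 mGal

5.8378


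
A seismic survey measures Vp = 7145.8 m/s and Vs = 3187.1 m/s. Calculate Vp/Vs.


Vp/Vs = 7145.8 / 3187.1
= 2.2421

2.2421


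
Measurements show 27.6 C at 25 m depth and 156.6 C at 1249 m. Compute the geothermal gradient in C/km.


dT = 156.6 - 27.6 = 129.0 C
dz = 1249 - 25 = 1224 m
gradient = dT/dz * 1000 = 129.0/1224 * 1000 = 105.3922 C/km

105.3922


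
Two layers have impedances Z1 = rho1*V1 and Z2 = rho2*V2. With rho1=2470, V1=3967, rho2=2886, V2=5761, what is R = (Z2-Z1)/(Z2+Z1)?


Z1 = 2470 * 3967 = 9798490
Z2 = 2886 * 5761 = 16626246
R = (16626246 - 9798490) / (16626246 + 9798490) = 6827756 / 26424736 = 0.2584

0.2584


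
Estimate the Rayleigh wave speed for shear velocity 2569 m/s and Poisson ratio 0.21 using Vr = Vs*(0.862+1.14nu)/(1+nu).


Numerator factor = 0.862 + 1.14*0.21 = 1.1014
Denominator = 1 + 0.21 = 1.21
Vr = 2569 * 1.1014 / 1.21 = 2338.43 m/s

2338.43


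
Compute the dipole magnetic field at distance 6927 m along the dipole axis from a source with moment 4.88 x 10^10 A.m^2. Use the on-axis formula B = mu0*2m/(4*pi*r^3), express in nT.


m = 4.88 x 10^10 = 48800000000 A.m^2
2m = 97600000000 A.m^2
r^3 = 6927^3 = 332380519983
B = (4pi*10^-7) * 97600000000 / (4*pi * 332380519983) * 1e9
= 122647.777196 / 4176816799099.79 * 1e9
= 29.3639 nT

29.3639


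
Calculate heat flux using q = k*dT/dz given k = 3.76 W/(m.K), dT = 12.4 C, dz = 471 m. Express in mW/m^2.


q = k * dT / dz * 1000
= 3.76 * 12.4 / 471 * 1000
= 0.098989 * 1000
= 98.9894 mW/m^2

98.9894


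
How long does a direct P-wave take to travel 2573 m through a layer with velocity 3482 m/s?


t = x / V
= 2573 / 3482
= 0.7389 s

0.7389


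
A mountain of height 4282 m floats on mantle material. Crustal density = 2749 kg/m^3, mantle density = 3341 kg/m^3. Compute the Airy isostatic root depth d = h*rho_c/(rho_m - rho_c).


rho_m - rho_c = 3341 - 2749 = 592
d = 4282 * 2749 / 592
= 11771218 / 592
= 19883.81 m

19883.81


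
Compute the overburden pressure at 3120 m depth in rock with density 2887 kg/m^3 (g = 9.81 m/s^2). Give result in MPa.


P = rho * g * z / 1e6
= 2887 * 9.81 * 3120 / 1e6
= 88362986.4 / 1e6
= 88.363 MPa

88.363


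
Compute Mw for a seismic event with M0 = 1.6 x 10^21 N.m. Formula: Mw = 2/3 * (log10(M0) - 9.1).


log10(M0) = log10(1.6 x 10^21) = 21.2041
Mw = 2/3 * (21.2041 - 9.1)
= 2/3 * 12.1041
= 8.07

8.07


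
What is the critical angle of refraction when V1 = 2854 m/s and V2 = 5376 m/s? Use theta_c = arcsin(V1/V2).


V1/V2 = 2854/5376 = 0.530878
theta_c = arcsin(0.530878) = 32.0648 degrees

32.0648


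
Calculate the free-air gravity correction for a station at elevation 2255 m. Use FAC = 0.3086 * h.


FAC = 0.3086 * h
= 0.3086 * 2255
= 695.893 mGal

695.893


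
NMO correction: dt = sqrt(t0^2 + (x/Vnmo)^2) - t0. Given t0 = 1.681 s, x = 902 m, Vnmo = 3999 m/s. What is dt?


x/Vnmo = 902/3999 = 0.225556
(x/Vnmo)^2 = 0.050876
t0^2 = 2.825761
sqrt(2.825761 + 0.050876) = 1.696065
dt = 1.696065 - 1.681 = 0.015065

0.015065


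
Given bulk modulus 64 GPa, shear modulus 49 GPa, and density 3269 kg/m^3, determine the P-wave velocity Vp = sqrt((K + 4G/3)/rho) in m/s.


First compute the effective modulus:
K + 4G/3 = 64e9 + 4*49e9/3 = 129333333333.33 Pa
Then divide by density:
129333333333.33 / 3269 = 39563577.0368 Pa/(kg/m^3)
Take the square root:
Vp = sqrt(39563577.0368) = 6289.96 m/s

6289.96


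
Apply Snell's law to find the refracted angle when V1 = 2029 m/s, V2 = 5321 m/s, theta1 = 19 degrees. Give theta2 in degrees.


sin(theta1) = sin(19 deg) = 0.325568
sin(theta2) = V2/V1 * sin(theta1) = 5321/2029 * 0.325568 = 0.853794
theta2 = arcsin(0.853794) = 58.6268 degrees

58.6268


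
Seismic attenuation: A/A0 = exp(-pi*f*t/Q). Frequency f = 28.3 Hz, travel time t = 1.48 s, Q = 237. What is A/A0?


pi*f*t/Q = pi*28.3*1.48/237 = 0.5552
A/A0 = exp(-0.5552) = 0.573957

0.573957


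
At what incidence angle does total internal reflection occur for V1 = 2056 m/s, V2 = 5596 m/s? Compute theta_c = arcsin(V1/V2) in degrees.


V1/V2 = 2056/5596 = 0.367405
theta_c = arcsin(0.367405) = 21.5557 degrees

21.5557


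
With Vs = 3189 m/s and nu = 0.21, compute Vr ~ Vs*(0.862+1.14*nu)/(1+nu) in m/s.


Numerator factor = 0.862 + 1.14*0.21 = 1.1014
Denominator = 1 + 0.21 = 1.21
Vr = 3189 * 1.1014 / 1.21 = 2902.78 m/s

2902.78


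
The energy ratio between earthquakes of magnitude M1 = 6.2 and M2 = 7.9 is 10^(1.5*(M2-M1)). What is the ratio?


M2 - M1 = 7.9 - 6.2 = 1.7
1.5 * 1.7 = 2.55
ratio = 10^2.55 = 354.81

354.81
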